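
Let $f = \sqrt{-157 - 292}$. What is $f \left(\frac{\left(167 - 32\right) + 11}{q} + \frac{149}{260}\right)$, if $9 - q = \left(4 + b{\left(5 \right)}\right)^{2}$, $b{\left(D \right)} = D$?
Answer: $- \frac{851 i \sqrt{449}}{585} \approx - 30.825 i$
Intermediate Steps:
$q = -72$ ($q = 9 - \left(4 + 5\right)^{2} = 9 - 9^{2} = 9 - 81 = -72$)
$f = i \sqrt{449}$ ($f = \sqrt{-449} = i \sqrt{449} \approx 21.19 i$)
$f \left(\frac{\left(167 - 32\right) + 11}{q} + \frac{149}{260}\right) = i \sqrt{449} \left(\frac{\left(167 - 32\right) + 11}{-72} + \frac{149}{260}\right) = i \sqrt{449} \left(\left(135 + 11\right) \left(- \frac{1}{72}\right) + 149 \cdot \frac{1}{260}\right) = i \sqrt{449} \left(146 \left(- \frac{1}{72}\right) + \frac{149}{260}\right) = i \sqrt{449} \left(- \frac{73}{36} + \frac{149}{260}\right) = i \sqrt{449} \left(- \frac{851}{585}\right) = - \frac{851 i \sqrt{449}}{585}$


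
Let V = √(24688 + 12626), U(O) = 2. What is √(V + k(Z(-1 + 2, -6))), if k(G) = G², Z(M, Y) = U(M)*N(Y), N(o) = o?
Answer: √(144 + 3*√4146) ≈ 18.362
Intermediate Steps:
Z(M, Y) = 2*Y
V = 3*√4146 (V = √37314 = 3*√4146 ≈ 193.17)
√(V + k(Z(-1 + 2, -6))) = √(3*√4146 + (2*(-6))²) = √(3*√4146 + (-12)²) = √(3*√4146 + 144) = √(144 + 3*√4146)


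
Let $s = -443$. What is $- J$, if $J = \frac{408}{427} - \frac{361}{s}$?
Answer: $- \frac{334891}{189161} \approx -1.7704$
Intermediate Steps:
$J = \frac{334891}{189161}$ ($J = \frac{408}{427} - \frac{361}{-443} = 408 \cdot \frac{1}{427} - - \frac{361}{443} = \frac{408}{427} + \frac{361}{443} = \frac{334891}{189161} \approx 1.7704$)
$- J = \left(-1\right) \frac{334891}{189161} = - \frac{334891}{189161}$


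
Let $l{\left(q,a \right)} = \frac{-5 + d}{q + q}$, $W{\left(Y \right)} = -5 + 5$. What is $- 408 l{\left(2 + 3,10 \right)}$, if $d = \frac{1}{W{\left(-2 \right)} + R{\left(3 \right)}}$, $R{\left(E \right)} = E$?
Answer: $\frac{952}{5} \approx 190.4$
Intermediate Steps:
$W{\left(Y \right)} = 0$
$d = \frac{1}{3}$ ($d = \frac{1}{0 + 3} = \frac{1}{3} \approx 0.33333$)
$l{\left(q,a \right)} = - \frac{7}{3 q}$ ($l{\left(q,a \right)} = \frac{-5 + \frac{1}{3}}{q + q} = - \frac{14}{3 \cdot 2 q} = - \frac{14 \frac{1}{2 q}}{3} = - \frac{7}{3 q}$)
$- 408 l{\left(2 + 3,10 \right)} = - 408 \left(- \frac{7}{3 \left(2 + 3\right)}\right) = - 408 \left(- \frac{7}{3 \cdot 5}\right) = - 408 \left(\left(- \frac{7}{3}\right) \frac{1}{5}\right) = \left(-408\right) \left(- \frac{7}{15}\right) = \frac{952}{5}$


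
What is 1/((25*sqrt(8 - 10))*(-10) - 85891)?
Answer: I/(-85891*I + 250*sqrt(2)) ≈ -1.1642e-5 + 4.7924e-8*I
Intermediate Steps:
1/((25*sqrt(8 - 10))*(-10) - 85891) = 1/((25*sqrt(-2))*(-10) - 85891) = 1/((25*(I*sqrt(2)))*(-10) - 85891) = 1/((25*I*sqrt(2))*(-10) - 85891) = 1/(-250*I*sqrt(2) - 85891) = 1/(-85891 - 250*I*sqrt(2))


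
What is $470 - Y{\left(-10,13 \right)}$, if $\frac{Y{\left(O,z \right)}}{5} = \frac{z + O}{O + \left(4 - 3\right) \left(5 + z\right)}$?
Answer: $\frac{3745}{8} \approx 468.13$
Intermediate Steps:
$Y{\left(O,z \right)} = \frac{5 \left(O + z\right)}{5 + O + z}$ ($Y{\left(O,z \right)} = 5 \frac{z + O}{O + \left(4 - 3\right) \left(5 + z\right)} = 5 \frac{O + z}{O + 1 \left(5 + z\right)} = 5 \frac{O + z}{O + \left(5 + z\right)} = 5 \frac{O + z}{5 + O + z} = \frac{5 \left(O + z\right)}{5 + O + z}$)
$470 - Y{\left(-10,13 \right)} = 470 - \frac{5 \left(-10 + 13\right)}{5 - 10 + 13} = 470 - 5 \cdot \frac{1}{8} \cdot 3 = 470 - \frac{15}{8} = \frac{3745}{8}$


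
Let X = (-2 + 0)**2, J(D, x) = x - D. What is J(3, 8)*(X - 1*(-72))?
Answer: 380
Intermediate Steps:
X = 4 (X = (-2)**2 = 4)
J(3, 8)*(X - 1*(-72)) = (8 - 1*3)*(4 - 1*(-72)) = (8 - 3)*(4 + 72) = 5*76 = 380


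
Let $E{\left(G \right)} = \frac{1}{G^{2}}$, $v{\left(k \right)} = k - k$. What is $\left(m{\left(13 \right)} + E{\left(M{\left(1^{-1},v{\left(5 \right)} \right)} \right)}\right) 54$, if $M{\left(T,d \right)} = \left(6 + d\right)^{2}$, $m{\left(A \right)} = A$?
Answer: $\frac{16849}{24} \approx 702.04$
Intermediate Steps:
$v{\left(k \right)} = 0$
$E{\left(G \right)} = \frac{1}{G^{2}}$
$\left(m{\left(13 \right)} + E{\left(M{\left(1^{-1},v{\left(5 \right)} \right)} \right)}\right) 54 = \left(13 + \frac{1}{\left(6 + 0\right)^{4}}\right) 54 = \left(13 + \frac{1}{1296}\right) 54 = \frac{16849}{1296} \cdot 54 = \frac{16849}{24}$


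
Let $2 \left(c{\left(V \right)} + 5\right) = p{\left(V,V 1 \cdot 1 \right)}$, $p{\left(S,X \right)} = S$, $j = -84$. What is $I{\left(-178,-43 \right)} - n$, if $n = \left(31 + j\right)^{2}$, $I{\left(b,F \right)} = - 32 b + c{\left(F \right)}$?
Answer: $\frac{5721}{2} \approx 2860.5$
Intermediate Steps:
$c{\left(V \right)} = -5 + \frac{V}{2}$
$I{\left(b,F \right)} = -5 + \frac{F}{2} - 32 b$ ($I{\left(b,F \right)} = - 32 b + \left(-5 + \frac{F}{2}\right) = -5 + \frac{F}{2} - 32 b$)
$n = 2809$ ($n = \left(31 - 84\right)^{2} = \left(-53\right)^{2} = 2809$)
$I{\left(-178,-43 \right)} - n = \left(-5 + \frac{1}{2} \left(-43\right) - -5696\right) - 2809 = \left(-5 - \frac{43}{2} + 5696\right) - 2809 = \frac{11339}{2} - 2809 = \frac{5721}{2}$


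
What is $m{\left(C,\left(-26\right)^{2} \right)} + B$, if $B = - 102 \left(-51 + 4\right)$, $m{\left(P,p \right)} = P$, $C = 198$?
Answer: $4992$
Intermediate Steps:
$B = 4794$ ($B = \left(-102\right) \left(-47\right) = 4794$)
$m{\left(C,\left(-26\right)^{2} \right)} + B = 198 + 4794 = 4992$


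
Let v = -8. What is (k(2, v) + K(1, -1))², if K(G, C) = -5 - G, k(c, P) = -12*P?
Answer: 8100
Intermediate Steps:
(k(2, v) + K(1, -1))² = (-12*(-8) + (-5 - 1*1))² = (96 + (-5 - 1))² = (96 - 6)² = 90² = 8100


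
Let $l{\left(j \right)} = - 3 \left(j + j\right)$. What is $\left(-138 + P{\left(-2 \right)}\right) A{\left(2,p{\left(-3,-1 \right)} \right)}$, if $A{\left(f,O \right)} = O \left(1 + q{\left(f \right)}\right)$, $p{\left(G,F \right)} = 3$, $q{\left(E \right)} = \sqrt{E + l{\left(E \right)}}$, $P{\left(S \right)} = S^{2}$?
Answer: $-402 - 402 i \sqrt{10} \approx -402.0 - 1271.2 i$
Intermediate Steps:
$l{\left(j \right)} = - 6 j$ ($l{\left(j \right)} = - 3 \cdot 2 j = - 6 j$)
$q{\left(E \right)} = \sqrt{5} \sqrt{- E}$ ($q{\left(E \right)} = \sqrt{E - 6 E} = \sqrt{- 5 E} = \sqrt{5} \sqrt{- E}$)
$A{\left(f,O \right)} = O \left(1 + \sqrt{5} \sqrt{- f}\right)$
$\left(-138 + P{\left(-2 \right)}\right) A{\left(2,p{\left(-3,-1 \right)} \right)} = \left(-138 + \left(-2\right)^{2}\right) 3 \left(1 + \sqrt{5} \sqrt{\left(-1\right) 2}\right) = \left(-138 + 4\right) 3 \left(1 + \sqrt{5} \sqrt{-2}\right) = - 134 \cdot 3 \left(1 + \sqrt{5} i \sqrt{2}\right) = - 134 \cdot 3 \left(1 + i \sqrt{10}\right) = - 134 \left(3 + 3 i \sqrt{10}\right) = -402 - 402 i \sqrt{10}$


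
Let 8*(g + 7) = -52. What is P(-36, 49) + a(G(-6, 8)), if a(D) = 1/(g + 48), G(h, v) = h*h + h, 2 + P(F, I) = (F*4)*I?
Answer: -487000/69 ≈ -7058.0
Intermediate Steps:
g = -27/2 (g = -7 + (⅛)*(-52) = -7 - 13/2 = -27/2 ≈ -13.500)
P(F, I) = -2 + 4*F*I (P(F, I) = -2 + (F*4)*I = -2 + (4*F)*I = -2 + 4*F*I)
G(h, v) = h + h² (G(h, v) = h² + h = h + h²)
a(D) = 2/69 (a(D) = 1/(-27/2 + 48) = 1/(69/2) = 2/69)
P(-36, 49) + a(G(-6, 8)) = (-2 + 4*(-36)*49) + 2/69 = (-2 - 7056) + 2/69 = -7058 + 2/69 = -487000/69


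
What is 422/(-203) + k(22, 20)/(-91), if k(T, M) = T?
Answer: -6124/2639 ≈ -2.3206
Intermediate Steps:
422/(-203) + k(22, 20)/(-91) = 422/(-203) + 22/(-91) = 422*(-1/203) + 22*(-1/91) = -422/203 - 22/91 = -6124/2639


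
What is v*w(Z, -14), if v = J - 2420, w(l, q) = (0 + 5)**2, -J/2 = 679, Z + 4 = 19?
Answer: -94450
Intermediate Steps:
Z = 15 (Z = -4 + 19 = 15)
J = -1358 (J = -2*679 = -1358)
w(l, q) = 25 (w(l, q) = 5**2 = 25)
v = -3778 (v = -1358 - 2420 = -3778)
v*w(Z, -14) = -3778*25 = -94450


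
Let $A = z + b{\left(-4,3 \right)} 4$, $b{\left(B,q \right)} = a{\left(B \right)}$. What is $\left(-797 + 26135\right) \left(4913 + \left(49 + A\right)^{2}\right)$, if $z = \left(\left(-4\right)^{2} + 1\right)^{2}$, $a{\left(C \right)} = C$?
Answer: $2751630786$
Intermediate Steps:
$z = 289$ ($z = \left(16 + 1\right)^{2} = 17^{2} = 289$)
$b{\left(B,q \right)} = B$
$A = 273$ ($A = 289 - 16 = 273$)
$\left(-797 + 26135\right) \left(4913 + \left(49 + A\right)^{2}\right) = \left(-797 + 26135\right) \left(4913 + \left(49 + 273\right)^{2}\right) = 25338 \left(4913 + 322^{2}\right) = 25338 \left(4913 + 103684\right) = 25338 \cdot 108597 = 2751630786$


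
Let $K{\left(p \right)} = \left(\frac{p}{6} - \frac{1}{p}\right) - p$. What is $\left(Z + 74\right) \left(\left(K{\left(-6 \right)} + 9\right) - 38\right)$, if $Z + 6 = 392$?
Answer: $- \frac{32890}{3} \approx -10963.0$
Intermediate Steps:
$Z = 386$ ($Z = -6 + 392 = 386$)
$K{\left(p \right)} = - \frac{1}{p} - \frac{5 p}{6}$ ($K{\left(p \right)} = \left(p \frac{1}{6} - \frac{1}{p}\right) - p = \left(\frac{p}{6} - \frac{1}{p}\right) - p = \left(- \frac{1}{p} + \frac{p}{6}\right) - p = - \frac{1}{p} - \frac{5 p}{6}$)
$\left(Z + 74\right) \left(\left(K{\left(-6 \right)} + 9\right) - 38\right) = \left(386 + 74\right) \left(\left(\left(- \frac{1}{-6} - -5\right) + 9\right) - 38\right) = 460 \left(\left(\left(\left(-1\right) \left(- \frac{1}{6}\right) + 5\right) + 9\right) - 38\right) = 460 \left(\left(\left(\frac{1}{6} + 5\right) + 9\right) - 38\right) = 460 \left(\left(\frac{31}{6} + 9\right) - 38\right) = 460 \left(\frac{85}{6} - 38\right) = 460 \left(- \frac{143}{6}\right) = - \frac{32890}{3}$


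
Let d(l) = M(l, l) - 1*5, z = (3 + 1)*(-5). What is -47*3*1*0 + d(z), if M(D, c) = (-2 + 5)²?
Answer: 4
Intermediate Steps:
z = -20 (z = 4*(-5) = -20)
M(D, c) = 9 (M(D, c) = 3² = 9)
d(l) = 4 (d(l) = 9 - 1*5 = 9 - 5 = 4)
-47*3*1*0 + d(z) = -47*3*1*0 + 4 = -141*0 + 4 = -47*0 + 4 = 0 + 4 = 4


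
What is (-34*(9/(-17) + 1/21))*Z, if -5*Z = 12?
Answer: -1376/35 ≈ -39.314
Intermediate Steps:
Z = -12/5 (Z = -⅕*12 = -12/5 ≈ -2.4000)
(-34*(9/(-17) + 1/21))*Z = -34*(9/(-17) + 1/21)*(-12/5) = -34*(9*(-1/17) + 1*(1/21))*(-12/5) = -34*(-9/17 + 1/21)*(-12/5) = -34*(-172/357)*(-12/5) = (344/21)*(-12/5) = -1376/35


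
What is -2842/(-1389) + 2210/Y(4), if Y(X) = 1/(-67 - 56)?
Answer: -377569028/1389 ≈ -2.7183e+5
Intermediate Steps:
Y(X) = -1/123 (Y(X) = 1/(-123) = -1/123)
-2842/(-1389) + 2210/Y(4) = -2842/(-1389) + 2210/(-1/123) = -2842*(-1/1389) + 2210*(-123) = 2842/1389 - 271830 = -377569028/1389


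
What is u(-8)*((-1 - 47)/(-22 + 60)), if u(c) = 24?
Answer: -576/19 ≈ -30.316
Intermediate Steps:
u(-8)*((-1 - 47)/(-22 + 60)) = 24*((-1 - 47)/(-22 + 60)) = 24*(-48/38) = 24*(-48*1/38) = 24*(-24/19) = -576/19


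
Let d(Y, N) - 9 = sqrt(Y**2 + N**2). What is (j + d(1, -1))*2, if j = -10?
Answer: -2 + 2*sqrt(2) ≈ 0.82843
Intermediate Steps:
d(Y, N) = 9 + sqrt(N**2 + Y**2) (d(Y, N) = 9 + sqrt(Y**2 + N**2) = 9 + sqrt(N**2 + Y**2))
(j + d(1, -1))*2 = (-10 + (9 + sqrt((-1)**2 + 1**2)))*2 = (-10 + (9 + sqrt(1 + 1)))*2 = (-10 + (9 + sqrt(2)))*2 = (-1 + sqrt(2))*2 = -2 + 2*sqrt(2)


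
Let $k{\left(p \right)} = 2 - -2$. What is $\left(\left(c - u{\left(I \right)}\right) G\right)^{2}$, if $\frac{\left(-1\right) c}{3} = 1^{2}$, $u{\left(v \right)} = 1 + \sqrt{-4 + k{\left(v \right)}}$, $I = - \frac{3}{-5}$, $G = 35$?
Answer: $19600$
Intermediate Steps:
$k{\left(p \right)} = 4$ ($k{\left(p \right)} = 2 + 2 = 4$)
$I = \frac{3}{5}$ ($I = \left(-3\right) \left(- \frac{1}{5}\right) = \frac{3}{5} \approx 0.6$)
$u{\left(v \right)} = 1$ ($u{\left(v \right)} = 1 + \sqrt{-4 + 4} = 1 + \sqrt{0} = 1 + 0 = 1$)
$c = -3$ ($c = - 3 \cdot 1^{2} = \left(-3\right) 1 = -3$)
$\left(\left(c - u{\left(I \right)}\right) G\right)^{2} = \left(\left(-3 - 1\right) 35\right)^{2} = \left(\left(-4\right) 35\right)^{2} = \left(-140\right)^{2} = 19600$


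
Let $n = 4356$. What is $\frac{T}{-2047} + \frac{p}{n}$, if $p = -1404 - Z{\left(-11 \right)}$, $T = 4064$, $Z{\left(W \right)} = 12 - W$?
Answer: $- \frac{20623853}{8916732} \approx -2.3129$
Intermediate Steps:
$p = -1427$ ($p = -1404 - \left(12 - -11\right) = -1404 - \left(12 + 11\right) = -1404 - 23 = -1427$)
$\frac{T}{-2047} + \frac{p}{n} = \frac{4064}{-2047} - \frac{1427}{4356} = 4064 \left(- \frac{1}{2047}\right) - \frac{1427}{4356} = - \frac{4064}{2047} - \frac{1427}{4356} = - \frac{20623853}{8916732}$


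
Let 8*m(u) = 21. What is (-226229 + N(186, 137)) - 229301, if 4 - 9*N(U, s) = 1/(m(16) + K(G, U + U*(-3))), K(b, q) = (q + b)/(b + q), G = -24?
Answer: -13210358/29 ≈ -4.5553e+5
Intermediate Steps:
m(u) = 21/8 (m(u) = (⅛)*21 = 21/8)
K(b, q) = 1 (K(b, q) = (b + q)/(b + q) = 1)
N(U, s) = 12/29 (N(U, s) = 4/9 - 1/(9*(21/8 + 1)) = 4/9 - 1/(9*29/8) = 4/9 - ⅑*8/29 = 4/9 - 8/261 = 12/29)
(-226229 + N(186, 137)) - 229301 = (-226229 + 12/29) - 229301 = -6560629/29 - 229301 = -13210358/29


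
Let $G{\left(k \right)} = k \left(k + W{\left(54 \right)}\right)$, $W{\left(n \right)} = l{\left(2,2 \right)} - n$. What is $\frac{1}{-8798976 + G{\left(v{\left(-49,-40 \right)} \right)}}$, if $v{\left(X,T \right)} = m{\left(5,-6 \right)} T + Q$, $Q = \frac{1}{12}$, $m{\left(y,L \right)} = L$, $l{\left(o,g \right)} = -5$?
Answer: $- \frac{144}{1260792131} \approx -1.1421 \cdot 10^{-7}$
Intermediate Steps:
$Q = \frac{1}{12} \approx 0.083333$
$W{\left(n \right)} = -5 - n$
$v{\left(X,T \right)} = \frac{1}{12} - 6 T$ ($v{\left(X,T \right)} = - 6 T + \frac{1}{12} = \frac{1}{12} - 6 T$)
$G{\left(k \right)} = k \left(-59 + k\right)$ ($G{\left(k \right)} = k \left(k - 59\right) = k \left(-59 + k\right)$)
$\frac{1}{-8798976 + G{\left(v{\left(-49,-40 \right)} \right)}} = \frac{1}{-8798976 + \left(\frac{1}{12} - -240\right) \left(-59 + \left(\frac{1}{12} - -240\right)\right)} = \frac{1}{-8798976 + \left(\frac{1}{12} + 240\right) \left(-59 + \left(\frac{1}{12} + 240\right)\right)} = \frac{1}{-8798976 + \frac{2881 \left(-59 + \frac{2881}{12}\right)}{12}} = \frac{1}{-8798976 + \frac{2881}{12} \cdot \frac{2173}{12}} = \frac{1}{-8798976 + \frac{6260413}{144}} = \frac{1}{- \frac{1260792131}{144}} = - \frac{144}{1260792131}$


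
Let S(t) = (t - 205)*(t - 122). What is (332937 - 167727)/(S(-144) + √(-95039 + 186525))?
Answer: 511236838/287268669 - 5507*√91486/287268669 ≈ 1.7738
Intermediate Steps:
S(t) = (-205 + t)*(-122 + t)
(332937 - 167727)/(S(-144) + √(-95039 + 186525)) = (332937 - 167727)/((25010 + (-144)² - 327*(-144)) + √(-95039 + 186525)) = 165210/((25010 + 20736 + 47088) + √91486) = 165210/(92834 + √91486)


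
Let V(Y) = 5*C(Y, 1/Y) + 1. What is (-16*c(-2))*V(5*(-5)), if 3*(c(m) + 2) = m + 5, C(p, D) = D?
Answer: 64/5 ≈ 12.800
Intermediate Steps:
c(m) = -⅓ + m/3 (c(m) = -2 + (m + 5)/3 = -2 + (5 + m)/3 = -2 + (5/3 + m/3) = -⅓ + m/3)
V(Y) = 1 + 5/Y (V(Y) = 5/Y + 1 = 1 + 5/Y)
(-16*c(-2))*V(5*(-5)) = (-16*(-⅓ + (⅓)*(-2)))*((5 + 5*(-5))/((5*(-5)))) = (-16*(-⅓ - ⅔))*((5 - 25)/(-25)) = (-16*(-1))*(-1/25*(-20)) = 16*(⅘) = 64/5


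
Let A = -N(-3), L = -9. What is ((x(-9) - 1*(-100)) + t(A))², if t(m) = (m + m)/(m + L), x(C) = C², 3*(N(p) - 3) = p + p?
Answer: 820836/25 ≈ 32833.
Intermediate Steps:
N(p) = 3 + 2*p/3 (N(p) = 3 + (p + p)/3 = 3 + (2*p)/3 = 3 + 2*p/3)
A = -1 (A = -(3 + (⅔)*(-3)) = -(3 - 2) = -1*1 = -1)
t(m) = 2*m/(-9 + m) (t(m) = (m + m)/(m - 9) = (2*m)/(-9 + m) = 2*m/(-9 + m))
((x(-9) - 1*(-100)) + t(A))² = (((-9)² - 1*(-100)) + 2*(-1)/(-9 - 1))² = ((81 + 100) + 2*(-1)/(-10))² = (181 + 2*(-1)*(-⅒))² = (181 + ⅕)² = (906/5)² = 820836/25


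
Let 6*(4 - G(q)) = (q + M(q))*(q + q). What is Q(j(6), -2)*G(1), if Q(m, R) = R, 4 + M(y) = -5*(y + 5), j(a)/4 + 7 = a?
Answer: -30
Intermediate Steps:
j(a) = -28 + 4*a
M(y) = -29 - 5*y (M(y) = -4 - 5*(y + 5) = -4 - 5*(5 + y) = -4 + (-25 - 5*y) = -29 - 5*y)
G(q) = 4 - q*(-29 - 4*q)/3 (G(q) = 4 - (q + (-29 - 5*q))*(q + q)/6 = 4 - (-29 - 4*q)*2*q/6 = 4 - q*(-29 - 4*q)/3)
Q(j(6), -2)*G(1) = -2*(4 + (4/3)*1² + (29/3)*1) = -2*(4 + (4/3)*1 + 29/3) = -2*(4 + 4/3 + 29/3) = -2*15 = -30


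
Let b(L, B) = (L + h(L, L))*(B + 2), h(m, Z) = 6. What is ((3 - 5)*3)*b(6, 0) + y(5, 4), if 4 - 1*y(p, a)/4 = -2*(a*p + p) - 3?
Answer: 84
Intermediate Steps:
b(L, B) = (2 + B)*(6 + L) (b(L, B) = (L + 6)*(B + 2) = (6 + L)*(2 + B) = (2 + B)*(6 + L))
y(p, a) = 28 + 8*p + 8*a*p (y(p, a) = 16 - 4*(-2*(a*p + p) - 3) = 16 - 4*(-2*(p + a*p) - 3) = 16 - 4*((-2*p - 2*a*p) - 3) = 16 - 4*(-3 - 2*p - 2*a*p) = 16 + (12 + 8*p + 8*a*p) = 28 + 8*p + 8*a*p)
((3 - 5)*3)*b(6, 0) + y(5, 4) = ((3 - 5)*3)*(12 + 2*6 + 6*0 + 0*6) + (28 + 8*5 + 8*4*5) = (-2*3)*(12 + 12 + 0 + 0) + (28 + 40 + 160) = -6*24 + 228 = -144 + 228 = 84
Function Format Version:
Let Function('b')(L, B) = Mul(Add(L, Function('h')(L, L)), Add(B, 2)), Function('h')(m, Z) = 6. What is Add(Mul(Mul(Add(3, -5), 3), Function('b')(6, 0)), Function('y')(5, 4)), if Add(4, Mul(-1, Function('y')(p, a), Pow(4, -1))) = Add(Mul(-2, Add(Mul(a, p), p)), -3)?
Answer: 84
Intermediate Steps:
Function('b')(L, B) = Mul(Add(2, B), Add(6, L)) (Function('b')(L, B) = Mul(Add(L, 6), Add(B, 2)) = Mul(Add(6, L), Add(2, B)) = Mul(Add(2, B), Add(6, L)))
Function('y')(p, a) = Add(28, Mul(8, p), Mul(8, a, p)) (Function('y')(p, a) = Add(16, Mul(-4, Add(Mul(-2, Add(Mul(a, p), p)), -3))) = Add(16, Mul(-4, Add(Mul(-2, Add(p, Mul(a, p))), -3))) = Add(16, Mul(-4, Add(Add(Mul(-2, p), Mul(-2, a, p)), -3))) = Add(16, Mul(-4, Add(-3, Mul(-2, p), Mul(-2, a, p)))) = Add(16, Add(12, Mul(8, p), Mul(8, a, p))) = Add(28, Mul(8, p), Mul(8, a, p)))
Add(Mul(Mul(Add(3, -5), 3), Function('b')(6, 0)), Function('y')(5, 4)) = Add(Mul(Mul(Add(3, -5), 3), Add(12, Mul(2, 6), Mul(6, 0), Mul(0, 6))), Add(28, Mul(8, 5), Mul(8, 4, 5))) = Add(Mul(Mul(-2, 3), Add(12, 12, 0, 0)), Add(28, 40, 160)) = Add(Mul(-6, 24), 228) = Add(-144, 228) = 84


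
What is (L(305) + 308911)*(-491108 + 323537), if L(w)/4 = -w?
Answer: -51560088561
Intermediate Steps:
L(w) = -4*w (L(w) = 4*(-w) = -4*w)
(L(305) + 308911)*(-491108 + 323537) = (-4*305 + 308911)*(-491108 + 323537) = (-1220 + 308911)*(-167571) = 307691*(-167571) = -51560088561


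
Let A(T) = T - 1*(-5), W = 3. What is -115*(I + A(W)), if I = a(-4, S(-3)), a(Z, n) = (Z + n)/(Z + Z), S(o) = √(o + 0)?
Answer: -1955/2 + 115*I*√3/8 ≈ -977.5 + 24.898*I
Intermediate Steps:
S(o) = √o
a(Z, n) = (Z + n)/(2*Z) (a(Z, n) = (Z + n)/((2*Z)) = (Z + n)*(1/(2*Z)) = (Z + n)/(2*Z))
I = ½ - I*√3/8 (I = (½)*(-4 + √(-3))/(-4) = (½)*(-¼)*(-4 + I*√3) = ½ - I*√3/8 ≈ 0.5 - 0.21651*I)
A(T) = 5 + T (A(T) = T + 5 = 5 + T)
-115*(I + A(W)) = -115*((½ - I*√3/8) + (5 + 3)) = -115*((½ - I*√3/8) + 8) = -115*(17/2 - I*√3/8) = -1955/2 + 115*I*√3/8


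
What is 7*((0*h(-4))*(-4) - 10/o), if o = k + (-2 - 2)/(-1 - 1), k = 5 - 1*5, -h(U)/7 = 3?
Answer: -35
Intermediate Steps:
h(U) = -21 (h(U) = -7*3 = -21)
k = 0 (k = 5 - 5 = 0)
o = 2 (o = 0 + (-2 - 2)/(-1 - 1) = 0 - 4/(-2) = 0 - 4*(-½) = 0 + 2 = 2)
7*((0*h(-4))*(-4) - 10/o) = 7*((0*(-21))*(-4) - 10/2) = 7*(0*(-4) - 10*½) = 7*(0 - 5) = 7*(-5) = -35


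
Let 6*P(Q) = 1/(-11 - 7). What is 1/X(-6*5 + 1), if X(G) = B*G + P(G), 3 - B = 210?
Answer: 108/648323 ≈ 0.00016658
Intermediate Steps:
B = -207 (B = 3 - 1*210 = 3 - 210 = -207)
P(Q) = -1/108 (P(Q) = 1/(6*(-11 - 7)) = (⅙)/(-18) = (⅙)*(-1/18) = -1/108)
X(G) = -1/108 - 207*G (X(G) = -207*G - 1/108 = -1/108 - 207*G)
1/X(-6*5 + 1) = 1/(-1/108 - 207*(-6*5 + 1)) = 1/(-1/108 - 207*(-30 + 1)) = 1/(-1/108 - 207*(-29)) = 1/(-1/108 + 6003) = 1/(648323/108) = 108/648323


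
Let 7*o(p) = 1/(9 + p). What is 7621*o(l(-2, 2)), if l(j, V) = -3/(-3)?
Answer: 7621/70 ≈ 108.87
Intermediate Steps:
l(j, V) = 1 (l(j, V) = -3*(-⅓) = 1)
o(p) = 1/(7*(9 + p))
7621*o(l(-2, 2)) = 7621*(1/(7*(9 + 1))) = 7621*((⅐)/10) = 7621*((⅐)*(⅒)) = 7621*(1/70) = 7621/70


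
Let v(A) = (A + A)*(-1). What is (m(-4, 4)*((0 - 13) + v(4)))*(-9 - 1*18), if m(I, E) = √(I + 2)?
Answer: 567*I*√2 ≈ 801.86*I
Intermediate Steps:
v(A) = -2*A (v(A) = (2*A)*(-1) = -2*A)
m(I, E) = √(2 + I)
(m(-4, 4)*((0 - 13) + v(4)))*(-9 - 1*18) = (√(2 - 4)*((0 - 13) - 2*4))*(-9 - 1*18) = (√(-2)*(-13 - 8))*(-9 - 18) = ((I*√2)*(-21))*(-27) = -21*I*√2*(-27) = 567*I*√2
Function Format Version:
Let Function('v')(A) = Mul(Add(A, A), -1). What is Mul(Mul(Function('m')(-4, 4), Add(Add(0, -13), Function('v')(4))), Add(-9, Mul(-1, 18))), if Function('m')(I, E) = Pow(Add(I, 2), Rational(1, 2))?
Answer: Mul(567, I, Pow(2, Rational(1, 2))) ≈ Mul(801.86, I)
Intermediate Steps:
Function('v')(A) = Mul(-2, A) (Function('v')(A) = Mul(Mul(2, A), -1) = Mul(-2, A))
Function('m')(I, E) = Pow(Add(2, I), Rational(1, 2))
Mul(Mul(Function('m')(-4, 4), Add(Add(0, -13), Function('v')(4))), Add(-9, Mul(-1, 18))) = Mul(Mul(Pow(Add(2, -4), Rational(1, 2)), Add(Add(0, -13), Mul(-2, 4))), Add(-9, Mul(-1, 18))) = Mul(Mul(Pow(-2, Rational(1, 2)), Add(-13, -8)), Add(-9, -18)) = Mul(Mul(Mul(I, Pow(2, Rational(1, 2))), -21), -27) = Mul(Mul(-21, I, Pow(2, Rational(1, 2))), -27) = Mul(567, I, Pow(2, Rational(1, 2)))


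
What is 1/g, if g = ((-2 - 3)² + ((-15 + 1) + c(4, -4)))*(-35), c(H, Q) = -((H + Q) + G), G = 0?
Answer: -1/385 ≈ -0.0025974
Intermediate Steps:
c(H, Q) = -H - Q (c(H, Q) = -((H + Q) + 0) = -(H + Q) = -H - Q)
g = -385 (g = ((-2 - 3)² + ((-15 + 1) + (-1*4 - 1*(-4))))*(-35) = ((-5)² + (-14 + (-4 + 4)))*(-35) = (25 + (-14 + 0))*(-35) = (25 - 14)*(-35) = 11*(-35) = -385)
1/g = 1/(-385) = -1/385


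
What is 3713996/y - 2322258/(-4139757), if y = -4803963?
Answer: -468777714502/2209693272999 ≈ -0.21215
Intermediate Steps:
3713996/y - 2322258/(-4139757) = 3713996/(-4803963) - 2322258/(-4139757) = 3713996*(-1/4803963) - 2322258*(-1/4139757) = -3713996/4803963 + 774086/1379919 = -468777714502/2209693272999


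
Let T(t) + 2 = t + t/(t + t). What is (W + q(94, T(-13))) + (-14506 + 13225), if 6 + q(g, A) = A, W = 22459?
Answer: 42315/2 ≈ 21158.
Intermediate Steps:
T(t) = -3/2 + t (T(t) = -2 + (t + t/(t + t)) = -2 + (t + t/((2*t))) = -2 + (t + (1/(2*t))*t) = -2 + (t + 1/2) = -2 + (1/2 + t) = -3/2 + t)
q(g, A) = -6 + A
(W + q(94, T(-13))) + (-14506 + 13225) = (22459 + (-6 + (-3/2 - 13))) + (-14506 + 13225) = (22459 + (-6 - 29/2)) - 1281 = (22459 - 41/2) - 1281 = 44877/2 - 1281 = 42315/2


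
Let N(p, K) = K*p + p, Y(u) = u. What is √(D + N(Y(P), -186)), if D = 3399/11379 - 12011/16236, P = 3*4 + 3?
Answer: I*√292383782455786505/10263858 ≈ 52.682*I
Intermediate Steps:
P = 15 (P = 12 + 3 = 15)
N(p, K) = p + K*p
D = -27162335/61583148 (D = 3399*(1/11379) - 12011*1/16236 = 1133/3793 - 12011/16236 = -27162335/61583148 ≈ -0.44107)
√(D + N(Y(P), -186)) = √(-27162335/61583148 + 15*(1 - 186)) = √(-27162335/61583148 + 15*(-185)) = √(-27162335/61583148 - 2775) = √(-170920398035/61583148) = I*√292383782455786505/10263858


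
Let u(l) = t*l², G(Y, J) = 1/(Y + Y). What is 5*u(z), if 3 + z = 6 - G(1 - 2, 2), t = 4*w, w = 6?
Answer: 1470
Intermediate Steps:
G(Y, J) = 1/(2*Y)
t = 24 (t = 4*6 = 24)
z = 7/2 (z = -3 + (6 - 1/(2*(1 - 2))) = -3 + (6 - 1/(2*(-1))) = -3 + (6 - (-1)/2) = -3 + (6 - 1*(-½)) = -3 + (6 + ½) = -3 + 13/2 = 7/2 ≈ 3.5000)
u(l) = 24*l²
5*u(z) = 5*(24*(7/2)²) = 5*(24*(49/4)) = 5*294 = 1470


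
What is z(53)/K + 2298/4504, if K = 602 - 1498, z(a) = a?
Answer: 227537/504448 ≈ 0.45106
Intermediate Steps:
K = -896
z(53)/K + 2298/4504 = 53/(-896) + 2298/4504 = 53*(-1/896) + 2298*(1/4504) = -53/896 + 1149/2252 = 227537/504448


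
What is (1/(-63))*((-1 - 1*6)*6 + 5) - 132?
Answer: -8279/63 ≈ -131.41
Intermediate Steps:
(1/(-63))*((-1 - 1*6)*6 + 5) - 132 = (1*(-1/63))*((-1 - 6)*6 + 5) - 132 = -(-7*6 + 5)/63 - 132 = -(-42 + 5)/63 - 132 = -1/63*(-37) - 132 = 37/63 - 132 = -8279/63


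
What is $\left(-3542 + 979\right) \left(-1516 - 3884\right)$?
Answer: $13840200$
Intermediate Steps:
$\left(-3542 + 979\right) \left(-1516 - 3884\right) = \left(-2563\right) \left(-5400\right) = 13840200$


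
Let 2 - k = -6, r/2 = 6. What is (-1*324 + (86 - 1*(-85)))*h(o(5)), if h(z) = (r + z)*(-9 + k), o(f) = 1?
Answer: 1989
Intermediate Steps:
r = 12 (r = 2*6 = 12)
k = 8 (k = 2 - 1*(-6) = 2 + 6 = 8)
h(z) = -12 - z (h(z) = (12 + z)*(-9 + 8) = (12 + z)*(-1) = -12 - z)
(-1*324 + (86 - 1*(-85)))*h(o(5)) = (-1*324 + (86 - 1*(-85)))*(-12 - 1*1) = (-324 + (86 + 85))*(-12 - 1) = (-324 + 171)*(-13) = -153*(-13) = 1989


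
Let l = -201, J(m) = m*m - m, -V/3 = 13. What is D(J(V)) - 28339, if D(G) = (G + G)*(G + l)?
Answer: 4211741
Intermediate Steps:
V = -39 (V = -3*13 = -39)
J(m) = m² - m
D(G) = 2*G*(-201 + G) (D(G) = (G + G)*(G - 201) = (2*G)*(-201 + G) = 2*G*(-201 + G))
D(J(V)) - 28339 = 2*(-39*(-1 - 39))*(-201 - 39*(-1 - 39)) - 28339 = 2*(-39*(-40))*(-201 - 39*(-40)) - 28339 = 2*1560*(-201 + 1560) - 28339 = 2*1560*1359 - 28339 = 4240080 - 28339 = 4211741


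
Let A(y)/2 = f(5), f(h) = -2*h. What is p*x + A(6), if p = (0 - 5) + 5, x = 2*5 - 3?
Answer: -20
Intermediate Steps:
x = 7 (x = 10 - 3 = 7)
A(y) = -20 (A(y) = 2*(-2*5) = 2*(-10) = -20)
p = 0 (p = -5 + 5 = 0)
p*x + A(6) = 0*7 - 20 = 0 - 20 = -20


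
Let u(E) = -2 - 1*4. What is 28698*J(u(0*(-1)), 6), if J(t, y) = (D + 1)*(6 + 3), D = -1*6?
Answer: -1291410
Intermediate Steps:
D = -6
u(E) = -6 (u(E) = -2 - 4 = -6)
J(t, y) = -45 (J(t, y) = (-6 + 1)*(6 + 3) = -5*9 = -45)
28698*J(u(0*(-1)), 6) = 28698*(-45) = -1291410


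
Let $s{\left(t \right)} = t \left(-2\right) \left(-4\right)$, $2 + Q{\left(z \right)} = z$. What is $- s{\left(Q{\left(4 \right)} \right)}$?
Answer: $-16$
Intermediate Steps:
$Q{\left(z \right)} = -2 + z$
$s{\left(t \right)} = 8 t$ ($s{\left(t \right)} = - 2 t \left(-4\right) = 8 t$)
$- s{\left(Q{\left(4 \right)} \right)} = - 8 \left(-2 + 4\right) = - 8 \cdot 2 = \left(-1\right) 16 = -16$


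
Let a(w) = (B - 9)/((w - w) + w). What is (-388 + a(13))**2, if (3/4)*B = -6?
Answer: 25613721/169 ≈ 1.5156e+5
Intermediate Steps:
B = -8 (B = (4/3)*(-6) = -8)
a(w) = -17/w (a(w) = (-8 - 9)/((w - w) + w) = -17/(0 + w) = -17/w)
(-388 + a(13))**2 = (-388 - 17/13)**2 = (-5061/13)**2 = 25613721/169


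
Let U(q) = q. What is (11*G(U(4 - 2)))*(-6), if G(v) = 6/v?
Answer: -198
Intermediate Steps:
(11*G(U(4 - 2)))*(-6) = (11*(6/(4 - 2)))*(-6) = (11*(6/2))*(-6) = (11*(6*(1/2)))*(-6) = (11*3)*(-6) = 33*(-6) = -198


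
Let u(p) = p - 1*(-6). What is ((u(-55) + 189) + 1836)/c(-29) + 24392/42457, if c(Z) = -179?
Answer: -79528864/7599803 ≈ -10.465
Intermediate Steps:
u(p) = 6 + p (u(p) = p + 6 = 6 + p)
((u(-55) + 189) + 1836)/c(-29) + 24392/42457 = (((6 - 55) + 189) + 1836)/(-179) + 24392/42457 = ((-49 + 189) + 1836)*(-1/179) + 24392*(1/42457) = (140 + 1836)*(-1/179) + 24392/42457 = 1976*(-1/179) + 24392/42457 = -1976/179 + 24392/42457 = -79528864/7599803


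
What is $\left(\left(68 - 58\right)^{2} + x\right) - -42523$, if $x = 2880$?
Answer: $45503$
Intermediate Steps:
$\left(\left(68 - 58\right)^{2} + x\right) - -42523 = \left(\left(68 - 58\right)^{2} + 2880\right) - -42523 = \left(\left(68 - 58\right)^{2} + 2880\right) + 42523 = \left(10^{2} + 2880\right) + 42523 = \left(100 + 2880\right) + 42523 = 2980 + 42523 = 45503$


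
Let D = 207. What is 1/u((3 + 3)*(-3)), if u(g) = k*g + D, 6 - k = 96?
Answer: 1/1827 ≈ 0.00054735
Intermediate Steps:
k = -90 (k = 6 - 1*96 = 6 - 96 = -90)
u(g) = 207 - 90*g (u(g) = -90*g + 207 = 207 - 90*g)
1/u((3 + 3)*(-3)) = 1/(207 - 90*(3 + 3)*(-3)) = 1/(207 - 540*(-3)) = 1/(207 - 90*(-18)) = 1/(207 + 1620) = 1/1827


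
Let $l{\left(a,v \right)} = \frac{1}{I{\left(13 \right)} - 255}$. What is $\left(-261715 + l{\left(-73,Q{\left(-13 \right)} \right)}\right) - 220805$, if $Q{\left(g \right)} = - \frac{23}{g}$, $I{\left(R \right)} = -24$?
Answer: $- \frac{134623081}{279} \approx -4.8252 \cdot 10^{5}$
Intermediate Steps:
$l{\left(a,v \right)} = - \frac{1}{279}$ ($l{\left(a,v \right)} = \frac{1}{-24 - 255} = \frac{1}{-279} = - \frac{1}{279}$)
$\left(-261715 + l{\left(-73,Q{\left(-13 \right)} \right)}\right) - 220805 = \left(-261715 - \frac{1}{279}\right) - 220805 = - \frac{73018486}{279} - 220805 = - \frac{134623081}{279}$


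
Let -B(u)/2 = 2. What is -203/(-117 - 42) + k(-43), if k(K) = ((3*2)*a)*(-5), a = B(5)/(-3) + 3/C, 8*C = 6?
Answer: -25237/159 ≈ -158.72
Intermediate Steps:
C = ¾ (C = (⅛)*6 = ¾ ≈ 0.75000)
B(u) = -4 (B(u) = -2*2 = -4)
a = 16/3 (a = -4/(-3) + 3/(¾) = -4*(-⅓) + 3*(4/3) = 4/3 + 4 = 16/3 ≈ 5.3333)
k(K) = -160 (k(K) = ((3*2)*(16/3))*(-5) = (6*(16/3))*(-5) = 32*(-5) = -160)
-203/(-117 - 42) + k(-43) = -203/(-117 - 42) - 160 = -203/(-159) - 160 = -203*(-1/159) - 160 = 203/159 - 160 = -25237/159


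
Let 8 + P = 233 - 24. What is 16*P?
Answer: 3216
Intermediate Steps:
P = 201 (P = -8 + (233 - 24) = -8 + 209 = 201)
16*P = 16*201 = 3216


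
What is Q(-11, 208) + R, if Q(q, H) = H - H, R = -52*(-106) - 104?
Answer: 5408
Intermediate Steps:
R = 5408 (R = 5512 - 104 = 5408)
Q(q, H) = 0
Q(-11, 208) + R = 0 + 5408 = 5408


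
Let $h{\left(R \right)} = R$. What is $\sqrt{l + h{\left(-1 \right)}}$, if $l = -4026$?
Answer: $i \sqrt{4027} \approx 63.459 i$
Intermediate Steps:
$\sqrt{l + h{\left(-1 \right)}} = \sqrt{-4026 - 1} = \sqrt{-4027} = i \sqrt{4027}$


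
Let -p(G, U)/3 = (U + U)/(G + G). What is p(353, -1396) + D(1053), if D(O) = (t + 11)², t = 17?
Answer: 280940/353 ≈ 795.86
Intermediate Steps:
D(O) = 784 (D(O) = (17 + 11)² = 28² = 784)
p(G, U) = -3*U/G (p(G, U) = -3*(U + U)/(G + G) = -3*2*U/(2*G) = -3*2*U*1/(2*G) = -3*U/G)
p(353, -1396) + D(1053) = -3*(-1396)/353 + 784 = -3*(-1396)*1/353 + 784 = 4188/353 + 784 = 280940/353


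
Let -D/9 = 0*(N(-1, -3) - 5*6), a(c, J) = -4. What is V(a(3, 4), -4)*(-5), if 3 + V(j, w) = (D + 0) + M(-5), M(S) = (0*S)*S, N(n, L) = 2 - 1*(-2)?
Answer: 15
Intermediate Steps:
N(n, L) = 4 (N(n, L) = 2 + 2 = 4)
M(S) = 0 (M(S) = 0*S = 0)
D = 0 (D = -0*(4 - 5*6) = -0*(4 - 30) = -0*(-26) = -9*0 = 0)
V(j, w) = -3 (V(j, w) = -3 + ((0 + 0) + 0) = -3 + (0 + 0) = -3 + 0 = -3)
V(a(3, 4), -4)*(-5) = -3*(-5) = 15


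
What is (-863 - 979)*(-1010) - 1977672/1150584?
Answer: 89190312817/47941 ≈ 1.8604e+6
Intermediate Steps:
(-863 - 979)*(-1010) - 1977672/1150584 = -1842*(-1010) - 1977672*1/1150584 = 1860420 - 82403/47941 = 89190312817/47941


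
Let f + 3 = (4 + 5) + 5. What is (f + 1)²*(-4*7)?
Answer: -4032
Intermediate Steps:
f = 11 (f = -3 + ((4 + 5) + 5) = -3 + (9 + 5) = -3 + 14 = 11)
(f + 1)²*(-4*7) = (11 + 1)²*(-4*7) = 12²*(-28) = 144*(-28) = -4032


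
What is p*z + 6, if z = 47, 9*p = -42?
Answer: -640/3 ≈ -213.33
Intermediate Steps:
p = -14/3 (p = (⅑)*(-42) = -14/3 ≈ -4.6667)
p*z + 6 = -14/3*47 + 6 = -658/3 + 6 = -640/3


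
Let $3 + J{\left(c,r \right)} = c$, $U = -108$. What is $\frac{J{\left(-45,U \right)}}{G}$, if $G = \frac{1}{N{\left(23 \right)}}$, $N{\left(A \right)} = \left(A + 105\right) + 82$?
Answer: $-10080$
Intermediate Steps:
$N{\left(A \right)} = 187 + A$ ($N{\left(A \right)} = \left(105 + A\right) + 82 = 187 + A$)
$G = \frac{1}{210}$ ($G = \frac{1}{187 + 23} = \frac{1}{210} \approx 0.0047619$)
$J{\left(c,r \right)} = -3 + c$
$\frac{J{\left(-45,U \right)}}{G} = \left(-3 - 45\right) \frac{1}{\frac{1}{210}} = \left(-48\right) 210 = -10080$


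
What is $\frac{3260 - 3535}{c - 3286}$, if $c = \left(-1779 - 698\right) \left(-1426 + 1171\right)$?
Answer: $- \frac{275}{628349} \approx -0.00043766$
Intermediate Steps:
$c = 631635$ ($c = \left(-2477\right) \left(-255\right) = 631635$)
$\frac{3260 - 3535}{c - 3286} = \frac{3260 - 3535}{631635 - 3286} = - \frac{275}{628349}$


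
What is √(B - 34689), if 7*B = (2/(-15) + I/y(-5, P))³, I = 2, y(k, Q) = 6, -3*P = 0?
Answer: I*√1062350590/175 ≈ 186.25*I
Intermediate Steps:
P = 0 (P = -⅓*0 = 0)
B = 1/875 (B = (2/(-15) + 2/6)³/7 = (2*(-1/15) + 2*(⅙))³/7 = (-2/15 + ⅓)³/7 = (⅕)³/7 = (⅐)*(1/125) = 1/875 ≈ 0.0011429)
√(B - 34689) = √(1/875 - 34689) = √(-30352874/875) = I*√1062350590/175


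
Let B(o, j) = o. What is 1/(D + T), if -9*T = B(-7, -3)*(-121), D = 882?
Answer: 9/7091 ≈ 0.0012692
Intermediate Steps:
T = -847/9 (T = -(-7)*(-121)/9 = -⅑*847 = -847/9 ≈ -94.111)
1/(D + T) = 1/(882 - 847/9) = 1/(7091/9) = 9/7091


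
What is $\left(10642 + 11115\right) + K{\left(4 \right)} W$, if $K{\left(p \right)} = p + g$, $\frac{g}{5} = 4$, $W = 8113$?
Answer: $216469$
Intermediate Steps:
$g = 20$ ($g = 5 \cdot 4 = 20$)
$K{\left(p \right)} = 20 + p$ ($K{\left(p \right)} = p + 20 = 20 + p$)
$\left(10642 + 11115\right) + K{\left(4 \right)} W = \left(10642 + 11115\right) + \left(20 + 4\right) 8113 = 21757 + 24 \cdot 8113 = 21757 + 194712 = 216469$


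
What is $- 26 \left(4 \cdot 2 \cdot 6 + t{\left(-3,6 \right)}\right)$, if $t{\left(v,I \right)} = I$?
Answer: $-1404$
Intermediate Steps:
$- 26 \left(4 \cdot 2 \cdot 6 + t{\left(-3,6 \right)}\right) = - 26 \left(4 \cdot 2 \cdot 6 + 6\right) = - 26 \left(8 \cdot 6 + 6\right) = - 26 \left(48 + 6\right) = \left(-26\right) 54 = -1404$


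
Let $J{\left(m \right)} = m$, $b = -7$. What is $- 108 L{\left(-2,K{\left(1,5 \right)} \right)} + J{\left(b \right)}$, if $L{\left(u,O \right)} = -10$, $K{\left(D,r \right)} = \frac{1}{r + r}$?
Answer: $1073$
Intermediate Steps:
$K{\left(D,r \right)} = \frac{1}{2 r}$
$- 108 L{\left(-2,K{\left(1,5 \right)} \right)} + J{\left(b \right)} = \left(-108\right) \left(-10\right) - 7 = 1080 - 7 = 1073$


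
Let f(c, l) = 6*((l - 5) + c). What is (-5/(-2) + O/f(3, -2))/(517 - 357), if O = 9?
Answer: 17/1280 ≈ 0.013281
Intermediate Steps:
f(c, l) = -30 + 6*c + 6*l (f(c, l) = 6*((-5 + l) + c) = 6*(-5 + c + l) = -30 + 6*c + 6*l)
(-5/(-2) + O/f(3, -2))/(517 - 357) = (-5/(-2) + 9/(-30 + 6*3 + 6*(-2)))/(517 - 357) = (-5*(-½) + 9/(-30 + 18 - 12))/160 = (5/2 + 9/(-24))*(1/160) = (5/2 + 9*(-1/24))*(1/160) = (5/2 - 3/8)*(1/160) = (17/8)*(1/160) = 17/1280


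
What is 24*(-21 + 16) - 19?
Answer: -139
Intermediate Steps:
24*(-21 + 16) - 19 = 24*(-5) - 19 = -120 - 19 = -139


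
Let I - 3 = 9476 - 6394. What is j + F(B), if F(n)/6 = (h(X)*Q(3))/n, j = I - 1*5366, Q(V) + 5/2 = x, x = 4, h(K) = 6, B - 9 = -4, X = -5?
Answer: -11351/5 ≈ -2270.2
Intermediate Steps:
B = 5 (B = 9 - 4 = 5)
I = 3085 (I = 3 + (9476 - 6394) = 3 + 3082 = 3085)
Q(V) = 3/2 (Q(V) = -5/2 + 4 = 3/2)
j = -2281 (j = 3085 - 1*5366 = 3085 - 5366 = -2281)
F(n) = 54/n (F(n) = 6*((6*(3/2))/n) = 6*(9/n) = 54/n)
j + F(B) = -2281 + 54/5 = -11351/5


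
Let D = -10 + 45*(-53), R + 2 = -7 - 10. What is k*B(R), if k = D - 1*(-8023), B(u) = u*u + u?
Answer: 1924776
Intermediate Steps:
R = -19 (R = -2 + (-7 - 10) = -2 - 17 = -19)
D = -2395 (D = -10 - 2385 = -2395)
B(u) = u + u² (B(u) = u² + u = u + u²)
k = 5628 (k = -2395 - 1*(-8023) = -2395 + 8023 = 5628)
k*B(R) = 5628*(-19*(1 - 19)) = 5628*(-19*(-18)) = 5628*342 = 1924776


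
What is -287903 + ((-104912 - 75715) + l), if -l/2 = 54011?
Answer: -576552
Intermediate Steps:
l = -108022 (l = -2*54011 = -108022)
-287903 + ((-104912 - 75715) + l) = -287903 + ((-104912 - 75715) - 108022) = -287903 + (-180627 - 108022) = -287903 - 288649 = -576552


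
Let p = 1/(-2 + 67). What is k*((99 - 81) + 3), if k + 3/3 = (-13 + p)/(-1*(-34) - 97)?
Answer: -3251/195 ≈ -16.672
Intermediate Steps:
p = 1/65 ≈ 0.015385
k = -3251/4095 (k = -1 + (-13 + 1/65)/(-1*(-34) - 97) = -1 - 844/(65*(34 - 97)) = -1 - 844/65/(-63) = -1 - 844/65*(-1/63) = -1 + 844/4095 = -3251/4095 ≈ -0.79389)
k*((99 - 81) + 3) = -3251*((99 - 81) + 3)/4095 = -3251*(18 + 3)/4095 = -3251/4095*21 = -3251/195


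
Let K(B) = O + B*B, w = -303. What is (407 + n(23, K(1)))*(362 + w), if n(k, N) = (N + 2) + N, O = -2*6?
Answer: 22833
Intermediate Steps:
O = -12
K(B) = -12 + B² (K(B) = -12 + B*B = -12 + B²)
n(k, N) = 2 + 2*N (n(k, N) = (2 + N) + N = 2 + 2*N)
(407 + n(23, K(1)))*(362 + w) = (407 + (2 + 2*(-12 + 1²)))*(362 - 303) = (407 + (2 + 2*(-12 + 1)))*59 = (407 + (2 + 2*(-11)))*59 = (407 + (2 - 22))*59 = (407 - 20)*59 = 387*59 = 22833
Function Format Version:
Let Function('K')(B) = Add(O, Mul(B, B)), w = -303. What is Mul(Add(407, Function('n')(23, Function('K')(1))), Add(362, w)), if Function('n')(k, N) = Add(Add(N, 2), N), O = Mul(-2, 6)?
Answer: 22833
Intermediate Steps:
O = -12
Function('K')(B) = Add(-12, Pow(B, 2)) (Function('K')(B) = Add(-12, Mul(B, B)) = Add(-12, Pow(B, 2)))
Function('n')(k, N) = Add(2, Mul(2, N)) (Function('n')(k, N) = Add(Add(2, N), N) = Add(2, Mul(2, N)))
Mul(Add(407, Function('n')(23, Function('K')(1))), Add(362, w)) = Mul(Add(407, Add(2, Mul(2, Add(-12, Pow(1, 2))))), Add(362, -303)) = Mul(Add(407, Add(2, Mul(2, Add(-12, 1)))), 59) = Mul(Add(407, Add(2, Mul(2, -11))), 59) = Mul(Add(407, Add(2, -22)), 59) = Mul(Add(407, -20), 59) = Mul(387, 59) = 22833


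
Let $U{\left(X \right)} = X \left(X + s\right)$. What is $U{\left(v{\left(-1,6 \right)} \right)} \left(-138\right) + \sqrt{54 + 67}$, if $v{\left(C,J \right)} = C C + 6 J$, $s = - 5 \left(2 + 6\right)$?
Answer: $15329$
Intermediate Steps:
$s = -40$ ($s = \left(-5\right) 8 = -40$)
$v{\left(C,J \right)} = C^{2} + 6 J$
$U{\left(X \right)} = X \left(-40 + X\right)$ ($U{\left(X \right)} = X \left(X - 40\right) = X \left(-40 + X\right)$)
$U{\left(v{\left(-1,6 \right)} \right)} \left(-138\right) + \sqrt{54 + 67} = \left(\left(-1\right)^{2} + 6 \cdot 6\right) \left(-40 + \left(\left(-1\right)^{2} + 6 \cdot 6\right)\right) \left(-138\right) + \sqrt{54 + 67} = \left(1 + 36\right) \left(-40 + \left(1 + 36\right)\right) \left(-138\right) + \sqrt{121} = 37 \left(-40 + 37\right) \left(-138\right) + 11 = 37 \left(-3\right) \left(-138\right) + 11 = \left(-111\right) \left(-138\right) + 11 = 15318 + 11 = 15329$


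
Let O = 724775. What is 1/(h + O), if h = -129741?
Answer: 1/595034 ≈ 1.6806e-6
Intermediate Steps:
1/(h + O) = 1/(-129741 + 724775) = 1/595034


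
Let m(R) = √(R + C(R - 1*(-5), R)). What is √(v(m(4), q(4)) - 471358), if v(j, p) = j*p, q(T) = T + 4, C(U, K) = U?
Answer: √(-471358 + 8*√13) ≈ 686.53*I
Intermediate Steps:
q(T) = 4 + T
m(R) = √(5 + 2*R) (m(R) = √(R + (R - 1*(-5))) = √(R + (R + 5)) = √(R + (5 + R)) = √(5 + 2*R))
√(v(m(4), q(4)) - 471358) = √(√(5 + 2*4)*(4 + 4) - 471358) = √(√(5 + 8)*8 - 471358) = √(√13*8 - 471358) = √(8*√13 - 471358) = √(-471358 + 8*√13)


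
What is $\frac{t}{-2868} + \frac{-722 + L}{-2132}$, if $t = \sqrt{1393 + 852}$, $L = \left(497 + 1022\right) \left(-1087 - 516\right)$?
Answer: $\frac{2435679}{2132} - \frac{\sqrt{2245}}{2868} \approx 1142.4$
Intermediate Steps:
$L = -2434957$ ($L = 1519 \left(-1603\right) = -2434957$)
$t = \sqrt{2245} \approx 47.381$
$\frac{t}{-2868} + \frac{-722 + L}{-2132} = \frac{\sqrt{2245}}{-2868} + \frac{-722 - 2434957}{-2132} = \sqrt{2245} \left(- \frac{1}{2868}\right) - - \frac{2435679}{2132} = - \frac{\sqrt{2245}}{2868} + \frac{2435679}{2132} = \frac{2435679}{2132} - \frac{\sqrt{2245}}{2868}$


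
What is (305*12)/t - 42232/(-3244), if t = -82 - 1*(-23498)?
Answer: 62548597/4747594 ≈ 13.175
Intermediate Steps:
t = 23416 (t = -82 + 23498 = 23416)
(305*12)/t - 42232/(-3244) = (305*12)/23416 - 42232/(-3244) = 3660*(1/23416) - 42232*(-1/3244) = 915/5854 + 10558/811 = 62548597/4747594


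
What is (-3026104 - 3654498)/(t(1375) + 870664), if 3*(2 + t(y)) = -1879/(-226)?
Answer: -4529448156/590310715 ≈ -7.6730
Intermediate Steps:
t(y) = 523/678 (t(y) = -2 + (-1879/(-226))/3 = -2 + (-1879*(-1/226))/3 = -2 + (⅓)*(1879/226) = -2 + 1879/678 = 523/678)
(-3026104 - 3654498)/(t(1375) + 870664) = (-3026104 - 3654498)/(523/678 + 870664) = -6680602/590310715/678 = -6680602*678/590310715 = -4529448156/590310715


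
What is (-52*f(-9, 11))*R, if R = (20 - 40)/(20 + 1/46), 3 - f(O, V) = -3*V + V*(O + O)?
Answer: 3731520/307 ≈ 12155.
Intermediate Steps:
f(O, V) = 3 + 3*V - 2*O*V (f(O, V) = 3 - (-3*V + V*(O + O)) = 3 - (-3*V + V*(2*O)) = 3 - (-3*V + 2*O*V) = 3 + (3*V - 2*O*V) = 3 + 3*V - 2*O*V)
R = -920/921 (R = -20/(20 + 1/46) = -20/921/46 = -20*46/921 = -920/921 ≈ -0.99891)
(-52*f(-9, 11))*R = -52*(3 + 3*11 - 2*(-9)*11)*(-920/921) = -52*(3 + 33 + 198)*(-920/921) = -52*234*(-920/921) = -12168*(-920/921) = 3731520/307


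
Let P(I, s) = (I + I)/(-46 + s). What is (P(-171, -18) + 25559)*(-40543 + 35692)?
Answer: -3968404209/32 ≈ -1.2401e+8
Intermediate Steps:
P(I, s) = 2*I/(-46 + s) (P(I, s) = (2*I)/(-46 + s) = 2*I/(-46 + s))
(P(-171, -18) + 25559)*(-40543 + 35692) = (2*(-171)/(-46 - 18) + 25559)*(-40543 + 35692) = (2*(-171)/(-64) + 25559)*(-4851) = (2*(-171)*(-1/64) + 25559)*(-4851) = (171/32 + 25559)*(-4851) = (818059/32)*(-4851) = -3968404209/32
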